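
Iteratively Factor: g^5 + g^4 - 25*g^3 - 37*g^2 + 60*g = (g + 3)*(g^4 - 2*g^3 - 19*g^2 + 20*g) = g*(g + 3)*(g^3 - 2*g^2 - 19*g + 20) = g*(g - 5)*(g + 3)*(g^2 + 3*g - 4) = g*(g - 5)*(g + 3)*(g + 4)*(g - 1)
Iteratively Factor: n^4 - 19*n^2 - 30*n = (n)*(n^3 - 19*n - 30) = n*(n + 2)*(n^2 - 2*n - 15) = n*(n + 2)*(n + 3)*(n - 5)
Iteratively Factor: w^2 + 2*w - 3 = (w - 1)*(w + 3)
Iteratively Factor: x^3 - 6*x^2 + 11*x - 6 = (x - 2)*(x^2 - 4*x + 3) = (x - 2)*(x - 1)*(x - 3)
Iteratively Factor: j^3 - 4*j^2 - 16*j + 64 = (j - 4)*(j^2 - 16) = (j - 4)^2*(j + 4)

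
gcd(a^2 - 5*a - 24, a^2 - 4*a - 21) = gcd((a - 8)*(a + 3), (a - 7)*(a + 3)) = a + 3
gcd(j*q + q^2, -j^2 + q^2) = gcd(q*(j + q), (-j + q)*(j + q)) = j + q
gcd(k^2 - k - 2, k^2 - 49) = 1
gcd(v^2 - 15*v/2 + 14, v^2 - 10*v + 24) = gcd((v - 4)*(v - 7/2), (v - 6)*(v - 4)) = v - 4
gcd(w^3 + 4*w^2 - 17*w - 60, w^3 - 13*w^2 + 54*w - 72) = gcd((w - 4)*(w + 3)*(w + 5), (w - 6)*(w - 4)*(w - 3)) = w - 4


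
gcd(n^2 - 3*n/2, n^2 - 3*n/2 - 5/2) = 1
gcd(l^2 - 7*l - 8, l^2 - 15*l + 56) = l - 8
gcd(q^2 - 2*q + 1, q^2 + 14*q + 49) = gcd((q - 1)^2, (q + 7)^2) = 1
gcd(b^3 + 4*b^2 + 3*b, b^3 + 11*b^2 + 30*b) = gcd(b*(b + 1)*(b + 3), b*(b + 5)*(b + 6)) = b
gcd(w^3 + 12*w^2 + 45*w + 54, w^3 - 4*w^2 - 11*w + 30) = w + 3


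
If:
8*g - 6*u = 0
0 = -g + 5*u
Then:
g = 0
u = 0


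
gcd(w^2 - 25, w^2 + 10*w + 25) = w + 5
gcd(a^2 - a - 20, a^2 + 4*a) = a + 4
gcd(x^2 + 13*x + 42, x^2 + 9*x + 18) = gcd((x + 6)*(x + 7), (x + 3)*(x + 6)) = x + 6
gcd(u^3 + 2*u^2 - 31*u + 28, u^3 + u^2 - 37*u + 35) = u^2 + 6*u - 7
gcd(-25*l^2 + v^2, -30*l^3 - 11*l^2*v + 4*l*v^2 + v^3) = 5*l + v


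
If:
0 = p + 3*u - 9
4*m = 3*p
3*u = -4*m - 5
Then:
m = -21/4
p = -7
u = 16/3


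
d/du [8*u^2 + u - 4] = 16*u + 1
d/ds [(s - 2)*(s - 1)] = 2*s - 3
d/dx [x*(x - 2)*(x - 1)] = 3*x^2 - 6*x + 2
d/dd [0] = 0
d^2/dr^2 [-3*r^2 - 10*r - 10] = -6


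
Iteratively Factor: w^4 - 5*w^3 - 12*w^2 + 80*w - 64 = (w - 4)*(w^3 - w^2 - 16*w + 16) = (w - 4)*(w + 4)*(w^2 - 5*w + 4) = (w - 4)^2*(w + 4)*(w - 1)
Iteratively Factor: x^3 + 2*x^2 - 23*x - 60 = (x + 3)*(x^2 - x - 20) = (x - 5)*(x + 3)*(x + 4)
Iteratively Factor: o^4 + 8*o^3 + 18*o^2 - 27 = (o - 1)*(o^3 + 9*o^2 + 27*o + 27) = (o - 1)*(o + 3)*(o^2 + 6*o + 9) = (o - 1)*(o + 3)^2*(o + 3)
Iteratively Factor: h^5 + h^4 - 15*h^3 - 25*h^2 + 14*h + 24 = (h - 4)*(h^4 + 5*h^3 + 5*h^2 - 5*h - 6) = (h - 4)*(h + 3)*(h^3 + 2*h^2 - h - 2) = (h - 4)*(h - 1)*(h + 3)*(h^2 + 3*h + 2) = (h - 4)*(h - 1)*(h + 2)*(h + 3)*(h + 1)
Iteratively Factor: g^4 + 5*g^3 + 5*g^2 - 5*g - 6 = (g + 1)*(g^3 + 4*g^2 + g - 6) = (g + 1)*(g + 3)*(g^2 + g - 2) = (g - 1)*(g + 1)*(g + 3)*(g + 2)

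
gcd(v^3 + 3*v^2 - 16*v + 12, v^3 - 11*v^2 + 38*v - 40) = v - 2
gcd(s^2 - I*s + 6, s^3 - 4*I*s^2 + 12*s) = s + 2*I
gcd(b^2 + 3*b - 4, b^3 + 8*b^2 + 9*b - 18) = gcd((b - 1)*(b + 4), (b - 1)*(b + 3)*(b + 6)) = b - 1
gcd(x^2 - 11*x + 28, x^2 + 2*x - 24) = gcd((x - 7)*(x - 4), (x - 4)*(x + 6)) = x - 4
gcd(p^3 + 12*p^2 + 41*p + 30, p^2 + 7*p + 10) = p + 5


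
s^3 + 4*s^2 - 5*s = s*(s - 1)*(s + 5)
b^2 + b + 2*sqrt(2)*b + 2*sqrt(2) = (b + 1)*(b + 2*sqrt(2))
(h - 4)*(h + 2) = h^2 - 2*h - 8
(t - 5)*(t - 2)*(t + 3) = t^3 - 4*t^2 - 11*t + 30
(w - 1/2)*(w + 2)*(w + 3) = w^3 + 9*w^2/2 + 7*w/2 - 3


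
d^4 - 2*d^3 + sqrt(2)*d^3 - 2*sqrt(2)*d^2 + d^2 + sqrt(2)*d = d*(d - 1)^2*(d + sqrt(2))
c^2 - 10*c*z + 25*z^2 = (c - 5*z)^2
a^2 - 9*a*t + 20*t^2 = (a - 5*t)*(a - 4*t)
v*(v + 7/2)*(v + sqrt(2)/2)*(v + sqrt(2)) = v^4 + 3*sqrt(2)*v^3/2 + 7*v^3/2 + v^2 + 21*sqrt(2)*v^2/4 + 7*v/2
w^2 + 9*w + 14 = (w + 2)*(w + 7)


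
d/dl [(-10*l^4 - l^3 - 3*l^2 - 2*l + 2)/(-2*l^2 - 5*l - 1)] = 2*(20*l^5 + 76*l^4 + 25*l^3 + 7*l^2 + 7*l + 6)/(4*l^4 + 20*l^3 + 29*l^2 + 10*l + 1)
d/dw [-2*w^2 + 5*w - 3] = 5 - 4*w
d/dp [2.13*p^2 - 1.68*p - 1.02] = 4.26*p - 1.68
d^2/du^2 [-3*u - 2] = 0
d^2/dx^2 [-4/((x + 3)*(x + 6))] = 8*(-(x + 3)^2 - (x + 3)*(x + 6) - (x + 6)^2)/((x + 3)^3*(x + 6)^3)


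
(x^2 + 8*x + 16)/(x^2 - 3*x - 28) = (x + 4)/(x - 7)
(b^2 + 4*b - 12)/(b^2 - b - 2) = (b + 6)/(b + 1)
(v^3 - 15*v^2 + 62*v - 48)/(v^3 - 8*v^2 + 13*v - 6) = (v - 8)/(v - 1)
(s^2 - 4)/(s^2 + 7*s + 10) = (s - 2)/(s + 5)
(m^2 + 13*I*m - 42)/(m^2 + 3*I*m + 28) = (m + 6*I)/(m - 4*I)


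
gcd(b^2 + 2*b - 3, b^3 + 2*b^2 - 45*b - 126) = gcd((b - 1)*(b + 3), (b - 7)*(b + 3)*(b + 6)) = b + 3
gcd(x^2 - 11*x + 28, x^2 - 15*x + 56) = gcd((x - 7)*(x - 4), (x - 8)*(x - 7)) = x - 7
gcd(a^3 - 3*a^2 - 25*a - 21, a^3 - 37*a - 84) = a^2 - 4*a - 21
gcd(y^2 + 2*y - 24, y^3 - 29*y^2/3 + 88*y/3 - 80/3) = y - 4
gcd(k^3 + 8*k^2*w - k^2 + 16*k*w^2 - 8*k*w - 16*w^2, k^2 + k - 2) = k - 1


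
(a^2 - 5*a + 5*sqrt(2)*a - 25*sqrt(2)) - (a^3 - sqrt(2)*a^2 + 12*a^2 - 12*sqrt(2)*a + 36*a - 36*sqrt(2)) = -a^3 - 11*a^2 + sqrt(2)*a^2 - 41*a + 17*sqrt(2)*a + 11*sqrt(2)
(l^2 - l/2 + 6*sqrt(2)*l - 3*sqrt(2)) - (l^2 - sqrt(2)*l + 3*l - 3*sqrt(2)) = -7*l/2 + 7*sqrt(2)*l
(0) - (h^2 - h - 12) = -h^2 + h + 12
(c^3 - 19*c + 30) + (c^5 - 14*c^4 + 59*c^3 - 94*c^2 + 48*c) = c^5 - 14*c^4 + 60*c^3 - 94*c^2 + 29*c + 30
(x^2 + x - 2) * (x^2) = x^4 + x^3 - 2*x^2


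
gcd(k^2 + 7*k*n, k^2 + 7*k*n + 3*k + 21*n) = k + 7*n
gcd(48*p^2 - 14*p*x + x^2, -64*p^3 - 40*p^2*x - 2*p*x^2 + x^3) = -8*p + x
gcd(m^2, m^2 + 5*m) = m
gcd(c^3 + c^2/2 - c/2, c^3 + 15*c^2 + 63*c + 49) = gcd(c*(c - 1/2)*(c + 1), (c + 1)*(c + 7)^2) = c + 1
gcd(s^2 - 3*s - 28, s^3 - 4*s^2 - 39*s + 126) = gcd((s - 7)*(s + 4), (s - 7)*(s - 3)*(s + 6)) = s - 7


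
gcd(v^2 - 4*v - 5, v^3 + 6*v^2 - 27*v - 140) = v - 5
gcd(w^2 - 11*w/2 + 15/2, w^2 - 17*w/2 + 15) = w - 5/2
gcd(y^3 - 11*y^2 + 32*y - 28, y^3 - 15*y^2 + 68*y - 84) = y^2 - 9*y + 14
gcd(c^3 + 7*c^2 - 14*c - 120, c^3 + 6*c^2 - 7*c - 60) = c + 5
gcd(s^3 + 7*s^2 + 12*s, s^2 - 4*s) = s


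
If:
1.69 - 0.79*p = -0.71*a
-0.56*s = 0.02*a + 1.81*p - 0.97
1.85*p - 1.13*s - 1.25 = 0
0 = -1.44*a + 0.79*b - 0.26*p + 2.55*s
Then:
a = -1.72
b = -2.51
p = 0.60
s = -0.13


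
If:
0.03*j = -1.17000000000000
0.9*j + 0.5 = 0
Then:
No Solution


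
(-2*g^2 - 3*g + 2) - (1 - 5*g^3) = 5*g^3 - 2*g^2 - 3*g + 1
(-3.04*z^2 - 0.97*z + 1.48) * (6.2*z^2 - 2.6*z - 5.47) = -18.848*z^4 + 1.89*z^3 + 28.3268*z^2 + 1.4579*z - 8.0956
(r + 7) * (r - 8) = r^2 - r - 56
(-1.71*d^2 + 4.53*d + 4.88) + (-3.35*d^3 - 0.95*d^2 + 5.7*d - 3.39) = -3.35*d^3 - 2.66*d^2 + 10.23*d + 1.49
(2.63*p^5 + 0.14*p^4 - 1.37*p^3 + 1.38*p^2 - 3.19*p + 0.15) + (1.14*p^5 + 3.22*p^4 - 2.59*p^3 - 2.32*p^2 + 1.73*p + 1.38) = 3.77*p^5 + 3.36*p^4 - 3.96*p^3 - 0.94*p^2 - 1.46*p + 1.53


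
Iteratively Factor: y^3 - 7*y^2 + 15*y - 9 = (y - 3)*(y^2 - 4*y + 3) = (y - 3)^2*(y - 1)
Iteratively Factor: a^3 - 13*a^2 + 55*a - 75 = (a - 5)*(a^2 - 8*a + 15) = (a - 5)*(a - 3)*(a - 5)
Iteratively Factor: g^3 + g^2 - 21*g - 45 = (g - 5)*(g^2 + 6*g + 9) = (g - 5)*(g + 3)*(g + 3)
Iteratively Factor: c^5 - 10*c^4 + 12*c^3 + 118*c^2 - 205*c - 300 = (c + 1)*(c^4 - 11*c^3 + 23*c^2 + 95*c - 300) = (c - 4)*(c + 1)*(c^3 - 7*c^2 - 5*c + 75) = (c - 5)*(c - 4)*(c + 1)*(c^2 - 2*c - 15) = (c - 5)*(c - 4)*(c + 1)*(c + 3)*(c - 5)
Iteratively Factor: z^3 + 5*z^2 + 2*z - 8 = (z - 1)*(z^2 + 6*z + 8) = (z - 1)*(z + 2)*(z + 4)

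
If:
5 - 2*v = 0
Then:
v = 5/2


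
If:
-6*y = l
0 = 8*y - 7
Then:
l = -21/4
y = 7/8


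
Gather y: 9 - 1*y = 9 - y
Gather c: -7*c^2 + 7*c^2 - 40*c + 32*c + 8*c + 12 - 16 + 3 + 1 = 0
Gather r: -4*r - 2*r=-6*r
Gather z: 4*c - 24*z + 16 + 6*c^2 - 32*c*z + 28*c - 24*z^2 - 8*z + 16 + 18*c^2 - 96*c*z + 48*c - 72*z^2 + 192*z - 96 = 24*c^2 + 80*c - 96*z^2 + z*(160 - 128*c) - 64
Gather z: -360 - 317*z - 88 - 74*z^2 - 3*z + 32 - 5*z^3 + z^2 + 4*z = -5*z^3 - 73*z^2 - 316*z - 416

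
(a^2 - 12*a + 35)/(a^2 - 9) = (a^2 - 12*a + 35)/(a^2 - 9)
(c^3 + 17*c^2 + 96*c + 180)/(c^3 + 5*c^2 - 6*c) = (c^2 + 11*c + 30)/(c*(c - 1))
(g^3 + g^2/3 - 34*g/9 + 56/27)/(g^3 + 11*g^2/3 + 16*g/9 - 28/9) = (g - 4/3)/(g + 2)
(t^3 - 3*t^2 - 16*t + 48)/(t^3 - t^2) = (t^3 - 3*t^2 - 16*t + 48)/(t^2*(t - 1))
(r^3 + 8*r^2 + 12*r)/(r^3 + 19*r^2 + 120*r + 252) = r*(r + 2)/(r^2 + 13*r + 42)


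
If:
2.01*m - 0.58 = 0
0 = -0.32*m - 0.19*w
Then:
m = 0.29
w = -0.49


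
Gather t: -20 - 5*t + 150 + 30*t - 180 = 25*t - 50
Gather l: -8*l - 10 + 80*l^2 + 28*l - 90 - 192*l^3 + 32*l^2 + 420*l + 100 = -192*l^3 + 112*l^2 + 440*l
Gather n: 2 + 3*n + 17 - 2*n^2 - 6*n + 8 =-2*n^2 - 3*n + 27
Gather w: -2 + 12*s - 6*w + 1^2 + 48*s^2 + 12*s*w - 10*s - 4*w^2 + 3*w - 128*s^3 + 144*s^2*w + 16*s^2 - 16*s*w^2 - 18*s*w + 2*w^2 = -128*s^3 + 64*s^2 + 2*s + w^2*(-16*s - 2) + w*(144*s^2 - 6*s - 3) - 1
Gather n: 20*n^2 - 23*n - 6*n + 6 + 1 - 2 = 20*n^2 - 29*n + 5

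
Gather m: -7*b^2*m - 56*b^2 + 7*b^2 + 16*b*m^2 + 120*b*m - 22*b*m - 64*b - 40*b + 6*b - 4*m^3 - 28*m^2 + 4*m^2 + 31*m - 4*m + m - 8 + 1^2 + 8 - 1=-49*b^2 - 98*b - 4*m^3 + m^2*(16*b - 24) + m*(-7*b^2 + 98*b + 28)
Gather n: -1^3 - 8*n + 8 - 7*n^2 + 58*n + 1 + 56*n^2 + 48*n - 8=49*n^2 + 98*n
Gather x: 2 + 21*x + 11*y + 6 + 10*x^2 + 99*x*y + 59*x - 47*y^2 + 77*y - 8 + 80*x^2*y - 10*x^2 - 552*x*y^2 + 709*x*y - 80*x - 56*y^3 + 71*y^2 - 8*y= 80*x^2*y + x*(-552*y^2 + 808*y) - 56*y^3 + 24*y^2 + 80*y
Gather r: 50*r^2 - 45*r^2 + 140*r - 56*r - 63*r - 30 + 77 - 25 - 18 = 5*r^2 + 21*r + 4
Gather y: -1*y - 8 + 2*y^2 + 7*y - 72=2*y^2 + 6*y - 80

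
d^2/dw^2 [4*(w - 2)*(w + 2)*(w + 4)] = 24*w + 32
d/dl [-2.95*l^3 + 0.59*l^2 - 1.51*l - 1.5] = -8.85*l^2 + 1.18*l - 1.51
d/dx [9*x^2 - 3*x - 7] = 18*x - 3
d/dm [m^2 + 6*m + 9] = 2*m + 6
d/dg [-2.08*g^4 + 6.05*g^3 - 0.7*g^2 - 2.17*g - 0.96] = -8.32*g^3 + 18.15*g^2 - 1.4*g - 2.17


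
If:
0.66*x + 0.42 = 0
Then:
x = -0.64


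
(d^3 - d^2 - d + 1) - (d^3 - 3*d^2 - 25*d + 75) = 2*d^2 + 24*d - 74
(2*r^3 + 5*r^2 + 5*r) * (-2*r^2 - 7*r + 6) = -4*r^5 - 24*r^4 - 33*r^3 - 5*r^2 + 30*r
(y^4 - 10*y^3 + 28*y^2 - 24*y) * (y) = y^5 - 10*y^4 + 28*y^3 - 24*y^2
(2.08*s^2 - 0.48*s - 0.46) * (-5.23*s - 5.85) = -10.8784*s^3 - 9.6576*s^2 + 5.2138*s + 2.691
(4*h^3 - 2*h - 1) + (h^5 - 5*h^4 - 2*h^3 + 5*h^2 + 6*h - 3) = h^5 - 5*h^4 + 2*h^3 + 5*h^2 + 4*h - 4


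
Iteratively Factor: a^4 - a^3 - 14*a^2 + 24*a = (a - 3)*(a^3 + 2*a^2 - 8*a) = (a - 3)*(a - 2)*(a^2 + 4*a) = (a - 3)*(a - 2)*(a + 4)*(a)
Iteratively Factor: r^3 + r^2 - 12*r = (r + 4)*(r^2 - 3*r) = (r - 3)*(r + 4)*(r)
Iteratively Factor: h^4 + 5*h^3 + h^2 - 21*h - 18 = (h + 1)*(h^3 + 4*h^2 - 3*h - 18) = (h + 1)*(h + 3)*(h^2 + h - 6) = (h - 2)*(h + 1)*(h + 3)*(h + 3)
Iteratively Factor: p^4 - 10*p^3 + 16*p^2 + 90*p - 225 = (p - 5)*(p^3 - 5*p^2 - 9*p + 45) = (p - 5)^2*(p^2 - 9) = (p - 5)^2*(p - 3)*(p + 3)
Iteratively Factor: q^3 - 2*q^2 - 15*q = (q)*(q^2 - 2*q - 15) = q*(q - 5)*(q + 3)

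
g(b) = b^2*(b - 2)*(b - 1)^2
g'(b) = b^2*(b - 2)*(2*b - 2) + b^2*(b - 1)^2 + 2*b*(b - 2)*(b - 1)^2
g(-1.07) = -15.06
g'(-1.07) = 47.61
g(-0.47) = -1.18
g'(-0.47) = 7.10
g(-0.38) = -0.65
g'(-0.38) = 4.67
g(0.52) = -0.09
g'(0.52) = 0.09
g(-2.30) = -247.71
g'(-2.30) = 423.14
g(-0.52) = -1.57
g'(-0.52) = 8.75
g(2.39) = 4.30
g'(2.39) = 20.83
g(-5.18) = -7358.02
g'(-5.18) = 6246.96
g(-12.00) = -340704.00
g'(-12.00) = 133536.00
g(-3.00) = -720.00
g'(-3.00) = 984.00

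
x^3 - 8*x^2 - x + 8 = (x - 8)*(x - 1)*(x + 1)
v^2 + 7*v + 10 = (v + 2)*(v + 5)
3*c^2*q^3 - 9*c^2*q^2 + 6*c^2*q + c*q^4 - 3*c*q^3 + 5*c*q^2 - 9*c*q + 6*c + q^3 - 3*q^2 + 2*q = (3*c + q)*(q - 2)*(q - 1)*(c*q + 1)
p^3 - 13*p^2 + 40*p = p*(p - 8)*(p - 5)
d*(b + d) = b*d + d^2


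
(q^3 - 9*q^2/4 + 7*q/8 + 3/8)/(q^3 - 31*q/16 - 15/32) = 4*(q - 1)/(4*q + 5)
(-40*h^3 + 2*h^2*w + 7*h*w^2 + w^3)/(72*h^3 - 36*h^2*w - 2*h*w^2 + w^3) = (20*h^2 + 9*h*w + w^2)/(-36*h^2 + w^2)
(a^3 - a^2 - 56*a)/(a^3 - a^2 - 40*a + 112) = a*(a - 8)/(a^2 - 8*a + 16)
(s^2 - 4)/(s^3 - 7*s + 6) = (s + 2)/(s^2 + 2*s - 3)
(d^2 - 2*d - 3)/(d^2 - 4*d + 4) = (d^2 - 2*d - 3)/(d^2 - 4*d + 4)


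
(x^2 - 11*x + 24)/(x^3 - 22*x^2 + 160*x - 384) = (x - 3)/(x^2 - 14*x + 48)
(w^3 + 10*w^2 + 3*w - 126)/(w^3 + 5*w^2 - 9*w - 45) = (w^2 + 13*w + 42)/(w^2 + 8*w + 15)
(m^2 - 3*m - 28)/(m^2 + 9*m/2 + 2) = 2*(m - 7)/(2*m + 1)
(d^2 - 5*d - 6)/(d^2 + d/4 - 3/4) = 4*(d - 6)/(4*d - 3)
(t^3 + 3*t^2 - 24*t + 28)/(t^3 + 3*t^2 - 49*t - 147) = (t^2 - 4*t + 4)/(t^2 - 4*t - 21)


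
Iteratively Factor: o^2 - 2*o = (o)*(o - 2)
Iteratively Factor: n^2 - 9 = (n - 3)*(n + 3)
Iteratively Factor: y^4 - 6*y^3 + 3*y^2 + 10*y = (y - 5)*(y^3 - y^2 - 2*y) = (y - 5)*(y - 2)*(y^2 + y) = (y - 5)*(y - 2)*(y + 1)*(y)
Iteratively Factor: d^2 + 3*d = (d)*(d + 3)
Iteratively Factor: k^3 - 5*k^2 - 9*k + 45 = (k + 3)*(k^2 - 8*k + 15) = (k - 3)*(k + 3)*(k - 5)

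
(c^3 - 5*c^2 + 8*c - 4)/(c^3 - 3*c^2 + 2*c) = (c - 2)/c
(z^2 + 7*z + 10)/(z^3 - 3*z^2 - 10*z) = (z + 5)/(z*(z - 5))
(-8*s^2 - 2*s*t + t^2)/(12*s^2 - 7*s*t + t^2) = (-2*s - t)/(3*s - t)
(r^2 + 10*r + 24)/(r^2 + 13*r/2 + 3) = 2*(r + 4)/(2*r + 1)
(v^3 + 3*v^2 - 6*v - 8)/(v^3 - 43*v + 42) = (v^3 + 3*v^2 - 6*v - 8)/(v^3 - 43*v + 42)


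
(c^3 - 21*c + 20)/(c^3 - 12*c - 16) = (-c^3 + 21*c - 20)/(-c^3 + 12*c + 16)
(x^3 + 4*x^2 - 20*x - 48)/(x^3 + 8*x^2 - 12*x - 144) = (x + 2)/(x + 6)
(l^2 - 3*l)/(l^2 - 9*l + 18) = l/(l - 6)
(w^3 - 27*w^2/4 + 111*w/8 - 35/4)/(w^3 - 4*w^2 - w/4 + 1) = (8*w^3 - 54*w^2 + 111*w - 70)/(2*(4*w^3 - 16*w^2 - w + 4))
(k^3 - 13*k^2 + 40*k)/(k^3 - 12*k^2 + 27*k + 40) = k/(k + 1)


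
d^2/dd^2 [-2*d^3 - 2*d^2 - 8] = -12*d - 4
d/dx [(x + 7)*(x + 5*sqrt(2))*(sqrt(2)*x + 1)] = 3*sqrt(2)*x^2 + 14*sqrt(2)*x + 22*x + 5*sqrt(2) + 77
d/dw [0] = 0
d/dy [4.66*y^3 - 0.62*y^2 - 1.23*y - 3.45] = 13.98*y^2 - 1.24*y - 1.23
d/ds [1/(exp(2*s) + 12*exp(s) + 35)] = 2*(-exp(s) - 6)*exp(s)/(exp(2*s) + 12*exp(s) + 35)^2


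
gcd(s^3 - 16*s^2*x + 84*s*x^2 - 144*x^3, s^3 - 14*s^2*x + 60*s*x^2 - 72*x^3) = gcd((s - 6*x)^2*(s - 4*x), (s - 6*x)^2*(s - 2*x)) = s^2 - 12*s*x + 36*x^2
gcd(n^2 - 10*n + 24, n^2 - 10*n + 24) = n^2 - 10*n + 24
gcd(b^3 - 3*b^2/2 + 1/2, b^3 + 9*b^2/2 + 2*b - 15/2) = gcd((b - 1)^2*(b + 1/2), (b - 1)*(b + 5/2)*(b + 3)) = b - 1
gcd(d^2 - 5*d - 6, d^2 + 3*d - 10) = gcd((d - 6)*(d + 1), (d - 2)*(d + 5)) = 1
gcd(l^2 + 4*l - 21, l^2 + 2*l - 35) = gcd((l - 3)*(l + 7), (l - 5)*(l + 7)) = l + 7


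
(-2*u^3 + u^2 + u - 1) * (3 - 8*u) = 16*u^4 - 14*u^3 - 5*u^2 + 11*u - 3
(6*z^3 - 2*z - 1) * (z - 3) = 6*z^4 - 18*z^3 - 2*z^2 + 5*z + 3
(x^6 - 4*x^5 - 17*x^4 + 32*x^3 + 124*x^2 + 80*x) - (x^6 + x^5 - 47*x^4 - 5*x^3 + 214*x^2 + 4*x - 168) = -5*x^5 + 30*x^4 + 37*x^3 - 90*x^2 + 76*x + 168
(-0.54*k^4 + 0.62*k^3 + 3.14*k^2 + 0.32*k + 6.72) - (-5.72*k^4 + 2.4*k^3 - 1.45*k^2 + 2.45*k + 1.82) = 5.18*k^4 - 1.78*k^3 + 4.59*k^2 - 2.13*k + 4.9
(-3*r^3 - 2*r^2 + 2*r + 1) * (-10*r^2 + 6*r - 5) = 30*r^5 + 2*r^4 - 17*r^3 + 12*r^2 - 4*r - 5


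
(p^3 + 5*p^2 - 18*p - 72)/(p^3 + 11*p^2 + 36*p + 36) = (p - 4)/(p + 2)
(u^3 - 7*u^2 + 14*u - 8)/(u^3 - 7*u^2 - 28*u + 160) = (u^2 - 3*u + 2)/(u^2 - 3*u - 40)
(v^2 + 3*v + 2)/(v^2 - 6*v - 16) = (v + 1)/(v - 8)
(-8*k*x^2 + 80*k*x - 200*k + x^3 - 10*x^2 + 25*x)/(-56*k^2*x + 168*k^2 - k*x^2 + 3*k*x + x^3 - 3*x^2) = (x^2 - 10*x + 25)/(7*k*x - 21*k + x^2 - 3*x)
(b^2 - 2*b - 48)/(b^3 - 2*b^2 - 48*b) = 1/b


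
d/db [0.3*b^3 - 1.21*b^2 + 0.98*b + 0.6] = 0.9*b^2 - 2.42*b + 0.98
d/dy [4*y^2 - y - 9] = 8*y - 1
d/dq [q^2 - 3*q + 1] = 2*q - 3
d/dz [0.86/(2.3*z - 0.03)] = -1.978/(2.3*z - 0.03)^2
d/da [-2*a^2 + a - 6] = 1 - 4*a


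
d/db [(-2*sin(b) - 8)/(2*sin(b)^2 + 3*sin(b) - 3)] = 2*(16*sin(b) - cos(2*b) + 16)*cos(b)/(3*sin(b) - cos(2*b) - 2)^2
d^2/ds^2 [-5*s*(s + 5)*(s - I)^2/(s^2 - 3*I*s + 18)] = (-10*s^6 + 90*I*s^5 - 270*s^4 + s^3*(1100 + 3810*I) + s^2*(-16740 + 2700*I) + s*(-51300 + 19440*I) + 3240 + 35100*I)/(s^6 - 9*I*s^5 + 27*s^4 - 297*I*s^3 + 486*s^2 - 2916*I*s + 5832)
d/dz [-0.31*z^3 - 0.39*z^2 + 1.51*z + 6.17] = -0.93*z^2 - 0.78*z + 1.51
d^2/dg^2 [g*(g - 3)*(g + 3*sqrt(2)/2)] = 6*g - 6 + 3*sqrt(2)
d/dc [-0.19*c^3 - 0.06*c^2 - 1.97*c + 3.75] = -0.57*c^2 - 0.12*c - 1.97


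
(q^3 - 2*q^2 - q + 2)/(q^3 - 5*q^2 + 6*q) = (q^2 - 1)/(q*(q - 3))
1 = 1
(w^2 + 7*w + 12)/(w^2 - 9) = (w + 4)/(w - 3)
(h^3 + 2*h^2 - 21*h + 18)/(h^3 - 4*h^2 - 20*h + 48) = (h^3 + 2*h^2 - 21*h + 18)/(h^3 - 4*h^2 - 20*h + 48)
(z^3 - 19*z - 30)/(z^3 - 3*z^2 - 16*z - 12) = (z^2 - 2*z - 15)/(z^2 - 5*z - 6)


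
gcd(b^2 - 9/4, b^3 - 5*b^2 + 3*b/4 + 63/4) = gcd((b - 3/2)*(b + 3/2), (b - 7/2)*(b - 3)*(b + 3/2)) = b + 3/2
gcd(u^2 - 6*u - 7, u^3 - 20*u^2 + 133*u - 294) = u - 7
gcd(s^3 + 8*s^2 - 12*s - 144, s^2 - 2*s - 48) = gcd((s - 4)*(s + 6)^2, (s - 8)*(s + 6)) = s + 6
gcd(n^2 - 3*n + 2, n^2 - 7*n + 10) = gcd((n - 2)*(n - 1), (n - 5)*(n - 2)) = n - 2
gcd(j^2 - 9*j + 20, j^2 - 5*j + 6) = 1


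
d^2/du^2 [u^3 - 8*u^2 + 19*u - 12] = 6*u - 16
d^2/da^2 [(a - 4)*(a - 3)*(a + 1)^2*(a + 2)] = 20*a^3 - 36*a^2 - 66*a + 30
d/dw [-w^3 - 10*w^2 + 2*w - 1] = -3*w^2 - 20*w + 2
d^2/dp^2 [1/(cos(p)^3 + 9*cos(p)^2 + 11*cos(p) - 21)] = ((47*cos(p) + 72*cos(2*p) + 9*cos(3*p))*(cos(p)^3 + 9*cos(p)^2 + 11*cos(p) - 21)/4 + 2*(3*cos(p)^2 + 18*cos(p) + 11)^2*sin(p)^2)/(cos(p)^3 + 9*cos(p)^2 + 11*cos(p) - 21)^3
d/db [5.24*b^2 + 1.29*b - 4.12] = 10.48*b + 1.29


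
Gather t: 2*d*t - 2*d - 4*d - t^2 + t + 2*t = -6*d - t^2 + t*(2*d + 3)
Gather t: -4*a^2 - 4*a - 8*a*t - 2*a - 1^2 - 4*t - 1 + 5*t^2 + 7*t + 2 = -4*a^2 - 6*a + 5*t^2 + t*(3 - 8*a)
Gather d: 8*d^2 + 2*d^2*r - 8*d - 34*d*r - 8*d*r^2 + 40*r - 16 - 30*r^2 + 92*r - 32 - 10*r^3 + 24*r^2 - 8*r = d^2*(2*r + 8) + d*(-8*r^2 - 34*r - 8) - 10*r^3 - 6*r^2 + 124*r - 48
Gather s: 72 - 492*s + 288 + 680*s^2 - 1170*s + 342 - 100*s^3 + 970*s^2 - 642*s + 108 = -100*s^3 + 1650*s^2 - 2304*s + 810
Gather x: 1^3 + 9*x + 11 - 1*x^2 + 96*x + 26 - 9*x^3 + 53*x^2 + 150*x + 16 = -9*x^3 + 52*x^2 + 255*x + 54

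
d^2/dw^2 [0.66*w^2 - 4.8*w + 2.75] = 1.32000000000000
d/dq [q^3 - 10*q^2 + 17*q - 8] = 3*q^2 - 20*q + 17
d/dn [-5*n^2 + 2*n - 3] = 2 - 10*n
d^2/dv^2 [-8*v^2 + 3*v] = -16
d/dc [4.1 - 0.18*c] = -0.180000000000000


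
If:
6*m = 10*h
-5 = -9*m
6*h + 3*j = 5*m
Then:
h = 1/3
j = 7/27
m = 5/9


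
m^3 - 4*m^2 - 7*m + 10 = (m - 5)*(m - 1)*(m + 2)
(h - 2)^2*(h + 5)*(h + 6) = h^4 + 7*h^3 - 10*h^2 - 76*h + 120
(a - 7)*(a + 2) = a^2 - 5*a - 14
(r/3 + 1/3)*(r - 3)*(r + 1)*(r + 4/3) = r^4/3 + r^3/9 - 19*r^2/9 - 29*r/9 - 4/3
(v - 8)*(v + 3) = v^2 - 5*v - 24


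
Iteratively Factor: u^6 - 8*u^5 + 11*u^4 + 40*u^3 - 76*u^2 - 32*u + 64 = (u + 1)*(u^5 - 9*u^4 + 20*u^3 + 20*u^2 - 96*u + 64) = (u - 2)*(u + 1)*(u^4 - 7*u^3 + 6*u^2 + 32*u - 32) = (u - 2)*(u + 1)*(u + 2)*(u^3 - 9*u^2 + 24*u - 16) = (u - 2)*(u - 1)*(u + 1)*(u + 2)*(u^2 - 8*u + 16) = (u - 4)*(u - 2)*(u - 1)*(u + 1)*(u + 2)*(u - 4)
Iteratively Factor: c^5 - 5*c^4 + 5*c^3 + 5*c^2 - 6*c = (c + 1)*(c^4 - 6*c^3 + 11*c^2 - 6*c) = (c - 3)*(c + 1)*(c^3 - 3*c^2 + 2*c) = (c - 3)*(c - 2)*(c + 1)*(c^2 - c) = (c - 3)*(c - 2)*(c - 1)*(c + 1)*(c)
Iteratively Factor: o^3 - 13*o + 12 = (o + 4)*(o^2 - 4*o + 3) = (o - 3)*(o + 4)*(o - 1)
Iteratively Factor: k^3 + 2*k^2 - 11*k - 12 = (k + 1)*(k^2 + k - 12) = (k - 3)*(k + 1)*(k + 4)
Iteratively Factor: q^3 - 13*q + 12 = (q + 4)*(q^2 - 4*q + 3) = (q - 3)*(q + 4)*(q - 1)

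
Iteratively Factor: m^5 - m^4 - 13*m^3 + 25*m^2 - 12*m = (m - 3)*(m^4 + 2*m^3 - 7*m^2 + 4*m) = m*(m - 3)*(m^3 + 2*m^2 - 7*m + 4) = m*(m - 3)*(m + 4)*(m^2 - 2*m + 1) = m*(m - 3)*(m - 1)*(m + 4)*(m - 1)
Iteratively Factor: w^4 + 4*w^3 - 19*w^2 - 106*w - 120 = (w + 2)*(w^3 + 2*w^2 - 23*w - 60) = (w - 5)*(w + 2)*(w^2 + 7*w + 12) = (w - 5)*(w + 2)*(w + 4)*(w + 3)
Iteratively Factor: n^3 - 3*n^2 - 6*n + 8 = (n - 1)*(n^2 - 2*n - 8) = (n - 1)*(n + 2)*(n - 4)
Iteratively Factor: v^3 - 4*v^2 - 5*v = (v - 5)*(v^2 + v) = v*(v - 5)*(v + 1)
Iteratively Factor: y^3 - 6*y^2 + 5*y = (y - 5)*(y^2 - y) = (y - 5)*(y - 1)*(y)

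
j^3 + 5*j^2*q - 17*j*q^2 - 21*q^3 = (j - 3*q)*(j + q)*(j + 7*q)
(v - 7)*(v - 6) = v^2 - 13*v + 42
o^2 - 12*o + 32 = (o - 8)*(o - 4)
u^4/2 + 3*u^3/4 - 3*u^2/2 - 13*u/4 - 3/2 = (u/2 + 1/2)*(u - 2)*(u + 1)*(u + 3/2)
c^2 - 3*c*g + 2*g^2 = (c - 2*g)*(c - g)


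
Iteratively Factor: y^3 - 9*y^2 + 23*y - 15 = (y - 1)*(y^2 - 8*y + 15) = (y - 5)*(y - 1)*(y - 3)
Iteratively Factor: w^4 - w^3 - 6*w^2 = (w)*(w^3 - w^2 - 6*w) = w*(w - 3)*(w^2 + 2*w) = w^2*(w - 3)*(w + 2)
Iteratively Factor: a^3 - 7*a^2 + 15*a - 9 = (a - 1)*(a^2 - 6*a + 9) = (a - 3)*(a - 1)*(a - 3)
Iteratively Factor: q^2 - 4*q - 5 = (q + 1)*(q - 5)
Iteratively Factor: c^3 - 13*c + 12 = (c - 1)*(c^2 + c - 12) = (c - 1)*(c + 4)*(c - 3)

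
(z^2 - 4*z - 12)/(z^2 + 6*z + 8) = (z - 6)/(z + 4)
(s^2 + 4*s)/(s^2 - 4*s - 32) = s/(s - 8)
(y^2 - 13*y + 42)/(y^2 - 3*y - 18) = (y - 7)/(y + 3)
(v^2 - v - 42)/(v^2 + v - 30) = (v - 7)/(v - 5)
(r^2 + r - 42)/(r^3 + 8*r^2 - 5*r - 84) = (r - 6)/(r^2 + r - 12)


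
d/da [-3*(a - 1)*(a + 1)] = -6*a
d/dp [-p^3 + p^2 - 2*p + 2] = -3*p^2 + 2*p - 2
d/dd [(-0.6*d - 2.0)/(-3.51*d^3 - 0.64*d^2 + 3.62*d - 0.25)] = (-4.212*d^3 - 21.444*d^2 - 2.56*d + 7.39)/(12.3201*d^6 + 4.4928*d^5 - 25.0028*d^4 - 2.8786*d^3 + 13.4244*d^2 - 1.81*d + 0.0625)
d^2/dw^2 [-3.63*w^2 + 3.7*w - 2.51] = -7.26000000000000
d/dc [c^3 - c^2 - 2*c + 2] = 3*c^2 - 2*c - 2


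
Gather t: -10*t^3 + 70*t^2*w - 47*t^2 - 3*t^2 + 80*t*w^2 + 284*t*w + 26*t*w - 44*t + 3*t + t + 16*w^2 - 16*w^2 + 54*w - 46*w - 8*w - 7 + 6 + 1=-10*t^3 + t^2*(70*w - 50) + t*(80*w^2 + 310*w - 40)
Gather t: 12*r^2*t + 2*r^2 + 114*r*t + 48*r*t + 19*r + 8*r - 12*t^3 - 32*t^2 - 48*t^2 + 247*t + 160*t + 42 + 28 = 2*r^2 + 27*r - 12*t^3 - 80*t^2 + t*(12*r^2 + 162*r + 407) + 70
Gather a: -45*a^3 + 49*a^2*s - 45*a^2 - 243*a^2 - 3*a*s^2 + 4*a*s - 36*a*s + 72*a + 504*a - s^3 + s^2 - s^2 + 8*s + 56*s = -45*a^3 + a^2*(49*s - 288) + a*(-3*s^2 - 32*s + 576) - s^3 + 64*s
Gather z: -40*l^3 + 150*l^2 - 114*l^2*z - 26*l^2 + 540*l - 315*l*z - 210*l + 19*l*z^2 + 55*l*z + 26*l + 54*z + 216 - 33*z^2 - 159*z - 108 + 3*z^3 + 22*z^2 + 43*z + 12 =-40*l^3 + 124*l^2 + 356*l + 3*z^3 + z^2*(19*l - 11) + z*(-114*l^2 - 260*l - 62) + 120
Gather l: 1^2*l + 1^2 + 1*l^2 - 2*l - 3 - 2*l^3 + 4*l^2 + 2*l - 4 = -2*l^3 + 5*l^2 + l - 6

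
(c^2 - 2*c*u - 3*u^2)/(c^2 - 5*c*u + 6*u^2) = (-c - u)/(-c + 2*u)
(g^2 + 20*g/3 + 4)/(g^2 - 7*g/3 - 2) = (g + 6)/(g - 3)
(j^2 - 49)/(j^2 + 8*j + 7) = (j - 7)/(j + 1)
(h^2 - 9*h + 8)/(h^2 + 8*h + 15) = (h^2 - 9*h + 8)/(h^2 + 8*h + 15)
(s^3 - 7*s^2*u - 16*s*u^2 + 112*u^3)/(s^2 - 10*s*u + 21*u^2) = (s^2 - 16*u^2)/(s - 3*u)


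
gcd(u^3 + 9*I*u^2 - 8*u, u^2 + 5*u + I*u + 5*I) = u + I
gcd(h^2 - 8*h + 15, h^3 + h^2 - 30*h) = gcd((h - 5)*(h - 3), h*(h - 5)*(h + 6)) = h - 5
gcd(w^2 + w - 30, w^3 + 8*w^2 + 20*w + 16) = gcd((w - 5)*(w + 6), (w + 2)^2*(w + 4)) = 1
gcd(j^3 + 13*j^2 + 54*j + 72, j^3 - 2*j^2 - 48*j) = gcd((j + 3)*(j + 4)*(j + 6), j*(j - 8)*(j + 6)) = j + 6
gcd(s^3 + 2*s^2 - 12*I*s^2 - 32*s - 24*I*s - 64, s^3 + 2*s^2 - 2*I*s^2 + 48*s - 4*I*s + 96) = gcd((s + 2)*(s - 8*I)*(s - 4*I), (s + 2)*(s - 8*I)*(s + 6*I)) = s^2 + s*(2 - 8*I) - 16*I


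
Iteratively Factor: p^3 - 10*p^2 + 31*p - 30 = (p - 5)*(p^2 - 5*p + 6) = (p - 5)*(p - 3)*(p - 2)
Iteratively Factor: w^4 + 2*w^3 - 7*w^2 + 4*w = (w - 1)*(w^3 + 3*w^2 - 4*w) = (w - 1)^2*(w^2 + 4*w) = (w - 1)^2*(w + 4)*(w)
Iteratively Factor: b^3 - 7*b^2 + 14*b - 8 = (b - 2)*(b^2 - 5*b + 4) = (b - 4)*(b - 2)*(b - 1)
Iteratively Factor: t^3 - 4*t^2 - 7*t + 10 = (t - 5)*(t^2 + t - 2) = (t - 5)*(t + 2)*(t - 1)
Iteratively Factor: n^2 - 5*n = (n - 5)*(n)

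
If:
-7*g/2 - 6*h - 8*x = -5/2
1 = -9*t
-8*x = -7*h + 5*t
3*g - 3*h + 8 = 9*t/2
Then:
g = -628/297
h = 427/594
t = -1/9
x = 3319/4752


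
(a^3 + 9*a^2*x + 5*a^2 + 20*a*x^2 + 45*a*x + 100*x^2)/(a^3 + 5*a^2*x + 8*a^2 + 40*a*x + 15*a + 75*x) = (a + 4*x)/(a + 3)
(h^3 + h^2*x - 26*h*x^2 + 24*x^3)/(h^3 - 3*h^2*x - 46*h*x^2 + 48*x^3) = (-h + 4*x)/(-h + 8*x)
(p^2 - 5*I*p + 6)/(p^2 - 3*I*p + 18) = (p + I)/(p + 3*I)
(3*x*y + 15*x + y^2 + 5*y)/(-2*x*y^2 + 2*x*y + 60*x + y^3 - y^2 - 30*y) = (-3*x - y)/(2*x*y - 12*x - y^2 + 6*y)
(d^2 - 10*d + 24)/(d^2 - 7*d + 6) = (d - 4)/(d - 1)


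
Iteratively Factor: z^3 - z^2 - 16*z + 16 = (z - 1)*(z^2 - 16) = (z - 4)*(z - 1)*(z + 4)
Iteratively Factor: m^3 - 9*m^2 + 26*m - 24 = (m - 2)*(m^2 - 7*m + 12) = (m - 3)*(m - 2)*(m - 4)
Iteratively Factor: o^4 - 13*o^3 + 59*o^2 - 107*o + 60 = (o - 1)*(o^3 - 12*o^2 + 47*o - 60) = (o - 5)*(o - 1)*(o^2 - 7*o + 12) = (o - 5)*(o - 4)*(o - 1)*(o - 3)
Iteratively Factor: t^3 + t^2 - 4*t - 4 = (t + 2)*(t^2 - t - 2) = (t - 2)*(t + 2)*(t + 1)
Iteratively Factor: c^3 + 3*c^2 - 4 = (c - 1)*(c^2 + 4*c + 4) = (c - 1)*(c + 2)*(c + 2)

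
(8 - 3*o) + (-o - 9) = -4*o - 1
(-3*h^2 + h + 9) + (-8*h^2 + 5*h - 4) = -11*h^2 + 6*h + 5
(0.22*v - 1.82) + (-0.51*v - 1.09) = -0.29*v - 2.91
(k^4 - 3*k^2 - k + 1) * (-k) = -k^5 + 3*k^3 + k^2 - k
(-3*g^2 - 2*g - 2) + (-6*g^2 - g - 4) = -9*g^2 - 3*g - 6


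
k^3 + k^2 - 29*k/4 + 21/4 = (k - 3/2)*(k - 1)*(k + 7/2)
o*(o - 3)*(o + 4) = o^3 + o^2 - 12*o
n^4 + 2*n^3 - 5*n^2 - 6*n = n*(n - 2)*(n + 1)*(n + 3)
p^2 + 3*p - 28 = (p - 4)*(p + 7)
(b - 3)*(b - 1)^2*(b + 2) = b^4 - 3*b^3 - 3*b^2 + 11*b - 6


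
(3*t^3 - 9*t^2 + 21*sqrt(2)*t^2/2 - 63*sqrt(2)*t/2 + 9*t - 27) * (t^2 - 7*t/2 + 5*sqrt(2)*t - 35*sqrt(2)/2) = 3*t^5 - 39*t^4/2 + 51*sqrt(2)*t^4/2 - 663*sqrt(2)*t^3/4 + 291*t^3/2 - 741*t^2 + 1251*sqrt(2)*t^2/4 - 585*sqrt(2)*t/2 + 1197*t + 945*sqrt(2)/2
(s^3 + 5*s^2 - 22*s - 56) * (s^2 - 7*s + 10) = s^5 - 2*s^4 - 47*s^3 + 148*s^2 + 172*s - 560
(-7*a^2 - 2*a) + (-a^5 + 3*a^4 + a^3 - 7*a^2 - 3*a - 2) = -a^5 + 3*a^4 + a^3 - 14*a^2 - 5*a - 2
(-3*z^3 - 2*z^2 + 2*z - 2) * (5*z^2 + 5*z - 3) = -15*z^5 - 25*z^4 + 9*z^3 + 6*z^2 - 16*z + 6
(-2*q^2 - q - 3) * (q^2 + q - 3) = -2*q^4 - 3*q^3 + 2*q^2 + 9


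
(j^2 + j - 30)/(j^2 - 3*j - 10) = (j + 6)/(j + 2)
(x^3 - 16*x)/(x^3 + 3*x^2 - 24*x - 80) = x*(x - 4)/(x^2 - x - 20)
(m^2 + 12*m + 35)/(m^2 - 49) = (m + 5)/(m - 7)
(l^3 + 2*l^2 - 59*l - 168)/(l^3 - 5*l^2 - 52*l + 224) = (l + 3)/(l - 4)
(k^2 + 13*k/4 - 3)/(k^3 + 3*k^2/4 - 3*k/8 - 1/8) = 2*(4*k^2 + 13*k - 12)/(8*k^3 + 6*k^2 - 3*k - 1)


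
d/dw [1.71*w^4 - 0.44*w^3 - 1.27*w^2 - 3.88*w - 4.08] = 6.84*w^3 - 1.32*w^2 - 2.54*w - 3.88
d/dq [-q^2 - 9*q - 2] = -2*q - 9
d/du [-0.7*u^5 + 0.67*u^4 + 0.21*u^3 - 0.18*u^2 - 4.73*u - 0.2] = -3.5*u^4 + 2.68*u^3 + 0.63*u^2 - 0.36*u - 4.73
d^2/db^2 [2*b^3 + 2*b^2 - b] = 12*b + 4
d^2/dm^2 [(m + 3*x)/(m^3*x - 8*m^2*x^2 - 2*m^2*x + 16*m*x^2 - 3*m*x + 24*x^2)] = 2*((m + 3*x)*(-3*m^2 + 16*m*x + 4*m - 16*x + 3)^2 + (-3*m^2 + 16*m*x + 4*m - 16*x + (m + 3*x)*(-3*m + 8*x + 2) + 3)*(m^3 - 8*m^2*x - 2*m^2 + 16*m*x - 3*m + 24*x))/(x*(m^3 - 8*m^2*x - 2*m^2 + 16*m*x - 3*m + 24*x)^3)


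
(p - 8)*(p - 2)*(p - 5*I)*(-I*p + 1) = -I*p^4 - 4*p^3 + 10*I*p^3 + 40*p^2 - 21*I*p^2 - 64*p + 50*I*p - 80*I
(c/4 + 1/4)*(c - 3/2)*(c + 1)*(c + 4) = c^4/4 + 9*c^3/8 - 19*c/8 - 3/2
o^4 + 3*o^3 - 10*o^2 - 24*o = o*(o - 3)*(o + 2)*(o + 4)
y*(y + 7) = y^2 + 7*y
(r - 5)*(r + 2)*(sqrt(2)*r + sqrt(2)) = sqrt(2)*r^3 - 2*sqrt(2)*r^2 - 13*sqrt(2)*r - 10*sqrt(2)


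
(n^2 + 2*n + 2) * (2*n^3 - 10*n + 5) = 2*n^5 + 4*n^4 - 6*n^3 - 15*n^2 - 10*n + 10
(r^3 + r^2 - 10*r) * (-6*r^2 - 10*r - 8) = -6*r^5 - 16*r^4 + 42*r^3 + 92*r^2 + 80*r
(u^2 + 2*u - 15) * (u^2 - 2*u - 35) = u^4 - 54*u^2 - 40*u + 525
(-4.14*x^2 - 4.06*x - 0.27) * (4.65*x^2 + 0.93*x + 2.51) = -19.251*x^4 - 22.7292*x^3 - 15.4227*x^2 - 10.4417*x - 0.6777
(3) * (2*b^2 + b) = 6*b^2 + 3*b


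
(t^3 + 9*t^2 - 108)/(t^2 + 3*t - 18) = t + 6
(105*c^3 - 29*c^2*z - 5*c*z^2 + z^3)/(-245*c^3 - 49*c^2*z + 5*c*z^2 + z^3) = (-3*c + z)/(7*c + z)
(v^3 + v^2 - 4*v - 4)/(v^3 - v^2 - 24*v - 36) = (v^2 - v - 2)/(v^2 - 3*v - 18)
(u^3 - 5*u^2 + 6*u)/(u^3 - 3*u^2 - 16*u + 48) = u*(u - 2)/(u^2 - 16)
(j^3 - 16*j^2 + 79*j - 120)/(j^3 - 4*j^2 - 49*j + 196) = (j^3 - 16*j^2 + 79*j - 120)/(j^3 - 4*j^2 - 49*j + 196)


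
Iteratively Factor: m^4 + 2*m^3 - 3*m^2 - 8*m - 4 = (m + 1)*(m^3 + m^2 - 4*m - 4) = (m - 2)*(m + 1)*(m^2 + 3*m + 2) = (m - 2)*(m + 1)^2*(m + 2)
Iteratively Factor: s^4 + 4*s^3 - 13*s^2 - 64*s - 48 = (s + 3)*(s^3 + s^2 - 16*s - 16) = (s + 3)*(s + 4)*(s^2 - 3*s - 4) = (s - 4)*(s + 3)*(s + 4)*(s + 1)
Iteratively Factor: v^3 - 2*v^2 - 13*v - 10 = (v + 2)*(v^2 - 4*v - 5) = (v - 5)*(v + 2)*(v + 1)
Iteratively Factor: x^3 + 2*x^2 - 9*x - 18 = (x + 2)*(x^2 - 9) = (x + 2)*(x + 3)*(x - 3)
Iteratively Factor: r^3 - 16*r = (r)*(r^2 - 16) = r*(r - 4)*(r + 4)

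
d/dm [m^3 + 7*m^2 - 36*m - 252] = 3*m^2 + 14*m - 36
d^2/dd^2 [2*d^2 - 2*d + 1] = 4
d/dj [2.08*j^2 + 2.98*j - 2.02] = 4.16*j + 2.98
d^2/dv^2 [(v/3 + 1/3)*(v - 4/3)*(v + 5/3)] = 2*v + 8/9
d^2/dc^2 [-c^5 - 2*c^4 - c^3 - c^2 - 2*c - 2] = -20*c^3 - 24*c^2 - 6*c - 2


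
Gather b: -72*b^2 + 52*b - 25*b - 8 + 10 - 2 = -72*b^2 + 27*b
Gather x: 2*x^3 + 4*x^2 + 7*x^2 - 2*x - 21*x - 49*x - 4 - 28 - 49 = 2*x^3 + 11*x^2 - 72*x - 81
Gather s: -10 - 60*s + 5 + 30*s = -30*s - 5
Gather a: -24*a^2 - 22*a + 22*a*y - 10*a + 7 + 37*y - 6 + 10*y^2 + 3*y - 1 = -24*a^2 + a*(22*y - 32) + 10*y^2 + 40*y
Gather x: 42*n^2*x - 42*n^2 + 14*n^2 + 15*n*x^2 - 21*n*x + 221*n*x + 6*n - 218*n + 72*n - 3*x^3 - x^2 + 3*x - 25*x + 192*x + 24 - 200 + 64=-28*n^2 - 140*n - 3*x^3 + x^2*(15*n - 1) + x*(42*n^2 + 200*n + 170) - 112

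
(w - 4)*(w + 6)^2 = w^3 + 8*w^2 - 12*w - 144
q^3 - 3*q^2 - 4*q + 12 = (q - 3)*(q - 2)*(q + 2)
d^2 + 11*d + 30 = (d + 5)*(d + 6)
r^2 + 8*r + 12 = (r + 2)*(r + 6)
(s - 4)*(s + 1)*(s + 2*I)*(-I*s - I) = -I*s^4 + 2*s^3 + 2*I*s^3 - 4*s^2 + 7*I*s^2 - 14*s + 4*I*s - 8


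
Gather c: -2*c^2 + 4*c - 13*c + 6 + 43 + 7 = -2*c^2 - 9*c + 56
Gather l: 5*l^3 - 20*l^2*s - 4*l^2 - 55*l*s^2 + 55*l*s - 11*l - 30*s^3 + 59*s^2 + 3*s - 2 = 5*l^3 + l^2*(-20*s - 4) + l*(-55*s^2 + 55*s - 11) - 30*s^3 + 59*s^2 + 3*s - 2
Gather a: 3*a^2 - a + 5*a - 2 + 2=3*a^2 + 4*a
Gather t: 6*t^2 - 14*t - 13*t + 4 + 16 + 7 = 6*t^2 - 27*t + 27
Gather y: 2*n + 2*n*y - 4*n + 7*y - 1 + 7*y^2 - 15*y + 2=-2*n + 7*y^2 + y*(2*n - 8) + 1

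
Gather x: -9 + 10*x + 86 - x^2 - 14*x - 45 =-x^2 - 4*x + 32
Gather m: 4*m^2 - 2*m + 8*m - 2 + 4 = 4*m^2 + 6*m + 2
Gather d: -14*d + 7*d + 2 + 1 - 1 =2 - 7*d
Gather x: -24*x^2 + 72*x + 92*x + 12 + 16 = -24*x^2 + 164*x + 28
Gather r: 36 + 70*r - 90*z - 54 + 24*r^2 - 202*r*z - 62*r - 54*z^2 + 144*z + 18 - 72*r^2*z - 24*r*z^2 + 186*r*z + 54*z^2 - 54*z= r^2*(24 - 72*z) + r*(-24*z^2 - 16*z + 8)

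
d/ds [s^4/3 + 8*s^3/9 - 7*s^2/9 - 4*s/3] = 4*s^3/3 + 8*s^2/3 - 14*s/9 - 4/3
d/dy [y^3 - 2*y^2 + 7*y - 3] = 3*y^2 - 4*y + 7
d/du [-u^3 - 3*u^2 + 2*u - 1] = -3*u^2 - 6*u + 2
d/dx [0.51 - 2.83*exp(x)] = -2.83*exp(x)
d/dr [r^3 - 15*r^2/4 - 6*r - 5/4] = 3*r^2 - 15*r/2 - 6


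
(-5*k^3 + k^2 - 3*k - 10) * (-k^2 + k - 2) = 5*k^5 - 6*k^4 + 14*k^3 + 5*k^2 - 4*k + 20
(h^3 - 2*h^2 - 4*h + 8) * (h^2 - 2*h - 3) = h^5 - 4*h^4 - 3*h^3 + 22*h^2 - 4*h - 24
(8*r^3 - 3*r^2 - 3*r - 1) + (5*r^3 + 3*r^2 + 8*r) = 13*r^3 + 5*r - 1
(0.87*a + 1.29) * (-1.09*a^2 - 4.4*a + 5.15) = -0.9483*a^3 - 5.2341*a^2 - 1.1955*a + 6.6435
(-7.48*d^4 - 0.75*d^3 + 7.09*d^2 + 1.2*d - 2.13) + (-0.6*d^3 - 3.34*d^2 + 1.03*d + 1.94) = -7.48*d^4 - 1.35*d^3 + 3.75*d^2 + 2.23*d - 0.19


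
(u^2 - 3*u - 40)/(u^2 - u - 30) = (u - 8)/(u - 6)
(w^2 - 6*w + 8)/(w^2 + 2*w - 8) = (w - 4)/(w + 4)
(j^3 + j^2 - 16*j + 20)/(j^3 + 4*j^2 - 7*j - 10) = (j - 2)/(j + 1)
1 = 1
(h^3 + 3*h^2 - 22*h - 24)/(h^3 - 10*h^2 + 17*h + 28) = (h + 6)/(h - 7)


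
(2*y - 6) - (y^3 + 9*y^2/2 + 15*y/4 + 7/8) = -y^3 - 9*y^2/2 - 7*y/4 - 55/8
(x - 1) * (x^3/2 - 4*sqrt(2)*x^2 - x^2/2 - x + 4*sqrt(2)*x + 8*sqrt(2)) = x^4/2 - 4*sqrt(2)*x^3 - x^3 - x^2/2 + 8*sqrt(2)*x^2 + x + 4*sqrt(2)*x - 8*sqrt(2)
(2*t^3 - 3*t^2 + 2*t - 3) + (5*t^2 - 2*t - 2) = 2*t^3 + 2*t^2 - 5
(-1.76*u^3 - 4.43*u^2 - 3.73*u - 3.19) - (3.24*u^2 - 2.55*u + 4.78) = -1.76*u^3 - 7.67*u^2 - 1.18*u - 7.97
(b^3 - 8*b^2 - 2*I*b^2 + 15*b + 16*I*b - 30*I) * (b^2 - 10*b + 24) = b^5 - 18*b^4 - 2*I*b^4 + 119*b^3 + 36*I*b^3 - 342*b^2 - 238*I*b^2 + 360*b + 684*I*b - 720*I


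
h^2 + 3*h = h*(h + 3)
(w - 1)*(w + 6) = w^2 + 5*w - 6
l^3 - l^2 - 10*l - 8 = (l - 4)*(l + 1)*(l + 2)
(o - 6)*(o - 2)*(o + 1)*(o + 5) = o^4 - 2*o^3 - 31*o^2 + 32*o + 60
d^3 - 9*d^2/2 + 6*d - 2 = (d - 2)^2*(d - 1/2)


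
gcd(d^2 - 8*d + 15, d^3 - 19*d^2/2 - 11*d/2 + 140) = d - 5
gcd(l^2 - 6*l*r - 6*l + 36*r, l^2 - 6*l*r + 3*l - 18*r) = -l + 6*r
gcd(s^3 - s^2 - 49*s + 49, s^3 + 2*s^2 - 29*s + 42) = s + 7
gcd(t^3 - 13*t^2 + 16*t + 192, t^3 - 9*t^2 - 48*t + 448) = t^2 - 16*t + 64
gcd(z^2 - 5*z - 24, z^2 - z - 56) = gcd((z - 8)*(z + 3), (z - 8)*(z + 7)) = z - 8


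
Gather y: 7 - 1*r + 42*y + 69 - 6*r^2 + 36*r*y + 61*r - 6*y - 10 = -6*r^2 + 60*r + y*(36*r + 36) + 66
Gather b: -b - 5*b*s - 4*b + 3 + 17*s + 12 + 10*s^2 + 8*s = b*(-5*s - 5) + 10*s^2 + 25*s + 15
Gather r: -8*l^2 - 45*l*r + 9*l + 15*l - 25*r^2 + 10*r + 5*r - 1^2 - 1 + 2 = -8*l^2 + 24*l - 25*r^2 + r*(15 - 45*l)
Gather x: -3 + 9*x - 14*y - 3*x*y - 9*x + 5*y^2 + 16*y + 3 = -3*x*y + 5*y^2 + 2*y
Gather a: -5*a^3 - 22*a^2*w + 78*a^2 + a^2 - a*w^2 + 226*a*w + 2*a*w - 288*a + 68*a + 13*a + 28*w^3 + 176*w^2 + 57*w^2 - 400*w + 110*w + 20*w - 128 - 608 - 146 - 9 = -5*a^3 + a^2*(79 - 22*w) + a*(-w^2 + 228*w - 207) + 28*w^3 + 233*w^2 - 270*w - 891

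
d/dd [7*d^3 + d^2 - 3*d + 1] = 21*d^2 + 2*d - 3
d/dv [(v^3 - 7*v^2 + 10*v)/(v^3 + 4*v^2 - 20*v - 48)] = (11*v^4 - 60*v^3 - 44*v^2 + 672*v - 480)/(v^6 + 8*v^5 - 24*v^4 - 256*v^3 + 16*v^2 + 1920*v + 2304)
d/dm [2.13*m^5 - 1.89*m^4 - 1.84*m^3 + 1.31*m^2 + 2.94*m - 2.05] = 10.65*m^4 - 7.56*m^3 - 5.52*m^2 + 2.62*m + 2.94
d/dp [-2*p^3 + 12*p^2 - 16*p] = -6*p^2 + 24*p - 16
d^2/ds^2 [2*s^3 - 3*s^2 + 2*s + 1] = 12*s - 6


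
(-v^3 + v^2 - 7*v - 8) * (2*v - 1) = -2*v^4 + 3*v^3 - 15*v^2 - 9*v + 8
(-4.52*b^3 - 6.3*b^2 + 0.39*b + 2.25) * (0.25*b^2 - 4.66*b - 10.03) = -1.13*b^5 + 19.4882*b^4 + 74.7911*b^3 + 61.9341*b^2 - 14.3967*b - 22.5675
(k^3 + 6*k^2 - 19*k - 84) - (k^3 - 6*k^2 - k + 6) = 12*k^2 - 18*k - 90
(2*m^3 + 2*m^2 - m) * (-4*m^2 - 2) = -8*m^5 - 8*m^4 - 4*m^2 + 2*m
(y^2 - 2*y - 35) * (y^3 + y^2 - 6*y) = y^5 - y^4 - 43*y^3 - 23*y^2 + 210*y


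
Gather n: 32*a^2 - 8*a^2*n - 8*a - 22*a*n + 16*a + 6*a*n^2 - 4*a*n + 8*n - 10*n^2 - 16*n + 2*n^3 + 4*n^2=32*a^2 + 8*a + 2*n^3 + n^2*(6*a - 6) + n*(-8*a^2 - 26*a - 8)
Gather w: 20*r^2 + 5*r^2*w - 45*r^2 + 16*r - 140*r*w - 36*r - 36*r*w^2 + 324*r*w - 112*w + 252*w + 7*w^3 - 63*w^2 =-25*r^2 - 20*r + 7*w^3 + w^2*(-36*r - 63) + w*(5*r^2 + 184*r + 140)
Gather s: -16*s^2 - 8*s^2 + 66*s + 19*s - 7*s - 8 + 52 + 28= -24*s^2 + 78*s + 72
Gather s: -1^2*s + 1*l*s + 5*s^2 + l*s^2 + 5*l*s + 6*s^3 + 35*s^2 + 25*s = 6*s^3 + s^2*(l + 40) + s*(6*l + 24)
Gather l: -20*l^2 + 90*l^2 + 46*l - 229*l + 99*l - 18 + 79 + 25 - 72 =70*l^2 - 84*l + 14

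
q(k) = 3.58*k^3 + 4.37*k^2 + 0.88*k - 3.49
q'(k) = 10.74*k^2 + 8.74*k + 0.88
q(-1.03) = -3.67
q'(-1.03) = 3.27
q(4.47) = 407.51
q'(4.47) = 254.54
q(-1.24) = -4.69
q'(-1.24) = 6.56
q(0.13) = -3.29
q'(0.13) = 2.20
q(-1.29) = -5.04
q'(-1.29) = 7.48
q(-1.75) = -10.83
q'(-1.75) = 18.48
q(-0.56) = -3.24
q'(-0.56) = -0.65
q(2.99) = 133.91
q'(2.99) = 123.03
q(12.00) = 6822.59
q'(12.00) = 1652.32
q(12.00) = 6822.59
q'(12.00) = 1652.32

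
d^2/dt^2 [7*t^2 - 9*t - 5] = 14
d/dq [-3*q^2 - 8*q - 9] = -6*q - 8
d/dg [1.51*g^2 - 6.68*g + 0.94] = 3.02*g - 6.68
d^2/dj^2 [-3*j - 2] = 0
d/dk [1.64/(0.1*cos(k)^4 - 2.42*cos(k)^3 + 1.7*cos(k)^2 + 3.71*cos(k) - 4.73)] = (0.656*cos(k)^3 - 11.9064*cos(k)^2 + 5.576*cos(k) + 6.0844)*sin(k)/(0.1*cos(k)^4 - 2.42*cos(k)^3 + 1.7*cos(k)^2 + 3.71*cos(k) - 4.73)^2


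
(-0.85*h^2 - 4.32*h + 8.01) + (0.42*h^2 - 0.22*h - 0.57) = -0.43*h^2 - 4.54*h + 7.44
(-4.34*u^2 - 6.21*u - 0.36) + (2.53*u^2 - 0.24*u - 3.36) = -1.81*u^2 - 6.45*u - 3.72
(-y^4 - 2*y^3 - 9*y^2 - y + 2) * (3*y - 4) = -3*y^5 - 2*y^4 - 19*y^3 + 33*y^2 + 10*y - 8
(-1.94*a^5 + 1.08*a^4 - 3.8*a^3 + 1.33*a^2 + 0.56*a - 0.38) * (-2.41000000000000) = 4.6754*a^5 - 2.6028*a^4 + 9.158*a^3 - 3.2053*a^2 - 1.3496*a + 0.9158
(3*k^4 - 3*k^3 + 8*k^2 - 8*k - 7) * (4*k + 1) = 12*k^5 - 9*k^4 + 29*k^3 - 24*k^2 - 36*k - 7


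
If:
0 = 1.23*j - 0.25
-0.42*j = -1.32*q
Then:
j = 0.20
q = 0.06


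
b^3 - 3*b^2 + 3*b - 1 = (b - 1)^3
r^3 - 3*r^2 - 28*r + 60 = (r - 6)*(r - 2)*(r + 5)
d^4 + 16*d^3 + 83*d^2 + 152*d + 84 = (d + 1)*(d + 2)*(d + 6)*(d + 7)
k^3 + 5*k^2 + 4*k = k*(k + 1)*(k + 4)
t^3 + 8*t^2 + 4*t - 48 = (t - 2)*(t + 4)*(t + 6)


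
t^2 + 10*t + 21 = (t + 3)*(t + 7)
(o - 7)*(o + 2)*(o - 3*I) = o^3 - 5*o^2 - 3*I*o^2 - 14*o + 15*I*o + 42*I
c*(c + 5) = c^2 + 5*c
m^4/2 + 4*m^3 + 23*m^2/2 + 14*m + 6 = (m/2 + 1/2)*(m + 2)^2*(m + 3)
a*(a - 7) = a^2 - 7*a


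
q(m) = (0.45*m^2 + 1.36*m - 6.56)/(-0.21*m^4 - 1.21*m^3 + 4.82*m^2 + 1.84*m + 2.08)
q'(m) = (0.9*m + 1.36)/(-0.21*m^4 - 1.21*m^3 + 4.82*m^2 + 1.84*m + 2.08) + (0.45*m^2 + 1.36*m - 6.56)*(0.84*m^3 + 3.63*m^2 - 9.64*m - 1.84)/(-0.21*m^4 - 1.21*m^3 + 4.82*m^2 + 1.84*m + 2.08)^2 = (0.189*m^5 + 1.4013*m^4 - 2.2192*m^3 - 29.54*m^2 + 65.1104*m + 14.8992)/(0.0441*m^8 + 0.5082*m^7 - 0.5603*m^6 - 12.4372*m^5 + 17.906*m^4 + 12.704*m^3 + 23.4368*m^2 + 7.6544*m + 4.3264)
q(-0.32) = -3.44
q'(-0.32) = -2.17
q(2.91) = 0.36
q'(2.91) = 3.46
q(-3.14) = -0.11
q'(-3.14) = -0.09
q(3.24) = -0.45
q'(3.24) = 1.94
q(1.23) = -0.47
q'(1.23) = 0.63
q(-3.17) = -0.10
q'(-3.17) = -0.09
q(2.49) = -0.04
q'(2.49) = 0.33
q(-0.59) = -2.49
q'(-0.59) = -3.96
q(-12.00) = -0.03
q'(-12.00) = -0.01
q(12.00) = -0.01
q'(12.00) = 0.00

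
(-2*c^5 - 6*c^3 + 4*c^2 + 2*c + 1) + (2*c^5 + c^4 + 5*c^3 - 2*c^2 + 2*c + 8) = c^4 - c^3 + 2*c^2 + 4*c + 9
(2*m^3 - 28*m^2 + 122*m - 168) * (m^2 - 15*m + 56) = 2*m^5 - 58*m^4 + 654*m^3 - 3566*m^2 + 9352*m - 9408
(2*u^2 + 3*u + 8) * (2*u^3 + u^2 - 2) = 4*u^5 + 8*u^4 + 19*u^3 + 4*u^2 - 6*u - 16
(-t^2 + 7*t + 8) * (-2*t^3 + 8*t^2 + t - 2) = 2*t^5 - 22*t^4 + 39*t^3 + 73*t^2 - 6*t - 16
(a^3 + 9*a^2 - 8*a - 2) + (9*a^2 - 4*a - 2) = a^3 + 18*a^2 - 12*a - 4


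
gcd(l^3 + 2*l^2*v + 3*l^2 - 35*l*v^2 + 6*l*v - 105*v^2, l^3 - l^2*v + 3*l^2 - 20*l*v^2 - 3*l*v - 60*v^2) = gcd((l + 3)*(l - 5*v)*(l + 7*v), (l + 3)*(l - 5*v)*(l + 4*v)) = -l^2 + 5*l*v - 3*l + 15*v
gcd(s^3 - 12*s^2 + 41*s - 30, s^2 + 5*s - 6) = s - 1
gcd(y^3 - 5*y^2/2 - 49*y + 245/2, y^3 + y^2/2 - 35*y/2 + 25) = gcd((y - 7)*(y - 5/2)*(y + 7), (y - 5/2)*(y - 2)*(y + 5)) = y - 5/2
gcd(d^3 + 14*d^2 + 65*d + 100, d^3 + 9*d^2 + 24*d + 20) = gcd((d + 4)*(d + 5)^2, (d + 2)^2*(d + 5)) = d + 5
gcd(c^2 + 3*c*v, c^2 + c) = c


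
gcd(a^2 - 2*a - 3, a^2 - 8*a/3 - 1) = a - 3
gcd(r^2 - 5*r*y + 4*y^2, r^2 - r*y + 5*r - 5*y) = -r + y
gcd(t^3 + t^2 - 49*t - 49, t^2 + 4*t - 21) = t + 7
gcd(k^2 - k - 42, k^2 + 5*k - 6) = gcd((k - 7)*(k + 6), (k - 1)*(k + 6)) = k + 6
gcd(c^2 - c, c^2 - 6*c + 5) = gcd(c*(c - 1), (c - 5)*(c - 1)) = c - 1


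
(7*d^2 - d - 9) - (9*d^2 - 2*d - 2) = -2*d^2 + d - 7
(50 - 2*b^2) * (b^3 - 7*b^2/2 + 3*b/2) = -2*b^5 + 7*b^4 + 47*b^3 - 175*b^2 + 75*b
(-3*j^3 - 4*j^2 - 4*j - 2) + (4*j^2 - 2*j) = -3*j^3 - 6*j - 2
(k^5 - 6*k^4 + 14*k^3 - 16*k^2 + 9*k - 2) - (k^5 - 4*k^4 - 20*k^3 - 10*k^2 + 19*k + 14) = -2*k^4 + 34*k^3 - 6*k^2 - 10*k - 16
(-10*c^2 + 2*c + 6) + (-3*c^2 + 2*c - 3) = -13*c^2 + 4*c + 3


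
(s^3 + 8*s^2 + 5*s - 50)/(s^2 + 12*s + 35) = (s^2 + 3*s - 10)/(s + 7)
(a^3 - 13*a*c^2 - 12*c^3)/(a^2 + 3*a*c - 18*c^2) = (a^3 - 13*a*c^2 - 12*c^3)/(a^2 + 3*a*c - 18*c^2)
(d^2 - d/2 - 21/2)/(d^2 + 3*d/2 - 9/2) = (2*d - 7)/(2*d - 3)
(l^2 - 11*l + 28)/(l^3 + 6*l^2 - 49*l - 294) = (l - 4)/(l^2 + 13*l + 42)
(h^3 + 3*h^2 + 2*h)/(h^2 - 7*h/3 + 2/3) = 3*h*(h^2 + 3*h + 2)/(3*h^2 - 7*h + 2)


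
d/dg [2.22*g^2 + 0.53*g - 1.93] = 4.44*g + 0.53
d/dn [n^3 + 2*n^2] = n*(3*n + 4)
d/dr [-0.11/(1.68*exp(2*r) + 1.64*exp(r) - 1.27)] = (0.3696*exp(r) + 0.1804)*exp(r)/(1.68*exp(2*r) + 1.64*exp(r) - 1.27)^2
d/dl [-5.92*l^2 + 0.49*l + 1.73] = 0.49 - 11.84*l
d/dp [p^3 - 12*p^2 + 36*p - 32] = 3*p^2 - 24*p + 36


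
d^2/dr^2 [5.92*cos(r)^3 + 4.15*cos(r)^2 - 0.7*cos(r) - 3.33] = -3.74*cos(r) - 8.3*cos(2*r) - 13.32*cos(3*r)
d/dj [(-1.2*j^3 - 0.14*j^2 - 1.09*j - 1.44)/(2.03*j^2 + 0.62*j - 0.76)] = (-2.436*j^4 - 1.488*j^3 + 4.8619*j^2 + 6.0592*j + 1.7212)/(4.1209*j^4 + 2.5172*j^3 - 2.7012*j^2 - 0.9424*j + 0.5776)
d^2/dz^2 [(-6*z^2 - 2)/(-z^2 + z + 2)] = 12*(z^3 + 7*z^2 - z + 5)/(z^6 - 3*z^5 - 3*z^4 + 11*z^3 + 6*z^2 - 12*z - 8)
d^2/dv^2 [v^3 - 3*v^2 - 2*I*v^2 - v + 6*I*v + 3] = 6*v - 6 - 4*I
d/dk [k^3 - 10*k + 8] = 3*k^2 - 10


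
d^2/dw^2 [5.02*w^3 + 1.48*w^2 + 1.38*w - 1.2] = 30.12*w + 2.96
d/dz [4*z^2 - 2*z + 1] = 8*z - 2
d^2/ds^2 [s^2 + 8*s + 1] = 2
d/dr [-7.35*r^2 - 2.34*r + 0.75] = -14.7*r - 2.34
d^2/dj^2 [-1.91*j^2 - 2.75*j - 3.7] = -3.82000000000000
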